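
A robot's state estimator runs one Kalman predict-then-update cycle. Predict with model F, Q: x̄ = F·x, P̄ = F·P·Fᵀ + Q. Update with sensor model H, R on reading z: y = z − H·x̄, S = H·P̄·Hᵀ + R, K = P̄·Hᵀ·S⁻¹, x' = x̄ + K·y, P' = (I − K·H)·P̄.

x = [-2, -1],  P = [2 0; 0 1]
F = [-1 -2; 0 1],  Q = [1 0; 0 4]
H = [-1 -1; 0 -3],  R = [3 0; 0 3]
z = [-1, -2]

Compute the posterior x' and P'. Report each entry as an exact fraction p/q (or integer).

x' = [215/149, 75/149]
P' = [331/149 -37/149; -37/149 46/149]

x̄ = F·x = [4, -1]
P̄ = F·P·Fᵀ + Q = [7 -2; -2 5]
y = z − H·x̄ = [2, -5]
S = H·P̄·Hᵀ + R = [11 9; 9 48]
K = P̄·Hᵀ·S⁻¹ = [-98/149 37/149; -3/149 -46/149]
x' = x̄ + K·y = [215/149, 75/149]
P' = (I − K·H)·P̄ = [331/149 -37/149; -37/149 46/149]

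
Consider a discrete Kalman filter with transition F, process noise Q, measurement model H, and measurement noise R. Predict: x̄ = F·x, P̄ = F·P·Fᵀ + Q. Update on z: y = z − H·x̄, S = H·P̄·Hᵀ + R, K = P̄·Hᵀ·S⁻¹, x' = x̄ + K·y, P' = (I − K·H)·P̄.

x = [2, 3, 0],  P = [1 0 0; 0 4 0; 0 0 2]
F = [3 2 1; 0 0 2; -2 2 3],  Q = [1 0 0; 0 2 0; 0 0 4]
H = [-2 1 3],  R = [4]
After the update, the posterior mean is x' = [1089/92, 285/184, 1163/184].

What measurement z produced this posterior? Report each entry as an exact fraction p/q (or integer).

x̄ = F·x = [12, 0, 2]
P̄ = F·P·Fᵀ + Q = [28 4 16; 4 10 12; 16 12 42]
S = H·P̄·Hᵀ + R = [368]
K = P̄·Hᵀ·S⁻¹ = [-1/92; 19/184; 53/184]
x' − x̄ = [-15/92, 285/184, 795/184] = K·y
y = (KᵀK)⁻¹·Kᵀ·(x' − x̄) = [15]
z = y + H·x̄ = [15] + [-18] = [-3]

z = [-3]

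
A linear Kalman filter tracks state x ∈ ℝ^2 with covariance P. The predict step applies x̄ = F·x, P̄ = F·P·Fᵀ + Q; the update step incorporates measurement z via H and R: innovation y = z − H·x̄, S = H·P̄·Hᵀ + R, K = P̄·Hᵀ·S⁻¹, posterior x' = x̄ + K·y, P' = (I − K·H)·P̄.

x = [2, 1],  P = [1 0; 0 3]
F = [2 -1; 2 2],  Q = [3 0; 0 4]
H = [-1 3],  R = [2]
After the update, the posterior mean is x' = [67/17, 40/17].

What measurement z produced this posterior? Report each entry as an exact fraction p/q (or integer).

x̄ = F·x = [3, 6]
P̄ = F·P·Fᵀ + Q = [10 -2; -2 20]
S = H·P̄·Hᵀ + R = [204]
K = P̄·Hᵀ·S⁻¹ = [-4/51; 31/102]
x' − x̄ = [16/17, -62/17] = K·y
y = (KᵀK)⁻¹·Kᵀ·(x' − x̄) = [-12]
z = y + H·x̄ = [-12] + [15] = [3]

z = [3]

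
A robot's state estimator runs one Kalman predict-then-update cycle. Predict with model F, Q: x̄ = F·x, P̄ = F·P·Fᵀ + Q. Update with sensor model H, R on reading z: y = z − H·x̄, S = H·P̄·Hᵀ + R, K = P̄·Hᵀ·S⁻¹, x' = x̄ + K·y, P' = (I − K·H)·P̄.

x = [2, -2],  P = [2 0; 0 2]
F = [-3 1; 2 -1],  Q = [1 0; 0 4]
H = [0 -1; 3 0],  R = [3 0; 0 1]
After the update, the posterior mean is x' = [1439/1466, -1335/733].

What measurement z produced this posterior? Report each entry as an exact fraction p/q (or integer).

z = [3, 3]

x̄ = F·x = [-8, 6]
P̄ = F·P·Fᵀ + Q = [21 -14; -14 14]
S = H·P̄·Hᵀ + R = [17 42; 42 190]
K = P̄·Hᵀ·S⁻¹ = [7/733 483/1466; -448/733 -63/733]
x' − x̄ = [13167/1466, -5733/733] = K·y
y = (KᵀK)⁻¹·Kᵀ·(x' − x̄) = [9, 27]
z = y + H·x̄ = [9, 27] + [-6, -24] = [3, 3]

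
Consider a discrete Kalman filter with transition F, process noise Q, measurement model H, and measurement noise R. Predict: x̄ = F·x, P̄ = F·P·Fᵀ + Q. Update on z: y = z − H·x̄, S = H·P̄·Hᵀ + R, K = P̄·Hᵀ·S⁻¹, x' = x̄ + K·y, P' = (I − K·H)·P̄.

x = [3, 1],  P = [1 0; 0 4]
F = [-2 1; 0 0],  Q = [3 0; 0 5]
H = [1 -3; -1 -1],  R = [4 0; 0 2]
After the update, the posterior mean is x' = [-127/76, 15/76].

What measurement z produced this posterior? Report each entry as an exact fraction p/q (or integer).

z = [-2, 1]

x̄ = F·x = [-5, 0]
P̄ = F·P·Fᵀ + Q = [11 0; 0 5]
S = H·P̄·Hᵀ + R = [60 4; 4 18]
K = P̄·Hᵀ·S⁻¹ = [121/532 -88/133; -125/532 -30/133]
x' − x̄ = [253/76, 15/76] = K·y
y = (KᵀK)⁻¹·Kᵀ·(x' − x̄) = [3, -4]
z = y + H·x̄ = [3, -4] + [-5, 5] = [-2, 1]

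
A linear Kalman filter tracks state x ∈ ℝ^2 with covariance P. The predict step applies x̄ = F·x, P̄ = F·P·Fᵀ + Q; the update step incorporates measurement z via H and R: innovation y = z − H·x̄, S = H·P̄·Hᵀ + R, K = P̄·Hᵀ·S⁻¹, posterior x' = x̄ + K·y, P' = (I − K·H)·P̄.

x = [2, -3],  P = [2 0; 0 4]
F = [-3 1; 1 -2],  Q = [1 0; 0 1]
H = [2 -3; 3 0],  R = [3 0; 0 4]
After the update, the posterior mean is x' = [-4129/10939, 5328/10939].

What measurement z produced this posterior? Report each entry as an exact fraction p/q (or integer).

x̄ = F·x = [-9, 8]
P̄ = F·P·Fᵀ + Q = [23 -14; -14 19]
S = H·P̄·Hᵀ + R = [434 264; 264 211]
K = P̄·Hᵀ·S⁻¹ = [176/10939 3357/10939; -6847/21878 2106/10939]
x' − x̄ = [94322/10939, -82184/10939] = K·y
y = (KᵀK)⁻¹·Kᵀ·(x' − x̄) = [40, 26]
z = y + H·x̄ = [40, 26] + [-42, -27] = [-2, -1]

z = [-2, -1]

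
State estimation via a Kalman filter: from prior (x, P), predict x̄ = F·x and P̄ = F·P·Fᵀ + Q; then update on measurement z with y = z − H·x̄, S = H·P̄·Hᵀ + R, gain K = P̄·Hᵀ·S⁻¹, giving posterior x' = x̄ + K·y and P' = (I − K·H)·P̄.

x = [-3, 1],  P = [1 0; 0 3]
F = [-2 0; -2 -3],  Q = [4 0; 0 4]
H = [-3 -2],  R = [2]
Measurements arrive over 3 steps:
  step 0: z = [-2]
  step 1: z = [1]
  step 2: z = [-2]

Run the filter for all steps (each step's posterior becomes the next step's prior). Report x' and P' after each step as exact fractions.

step 0: x̄ = F·x = [6, 3]
step 0: P̄ = F·P·Fᵀ + Q = [8 4; 4 35]
step 0: y = z − H·x̄ = [22]
step 0: S = H·P̄·Hᵀ + R = [262]
step 0: K = P̄·Hᵀ·S⁻¹ = [-16/131; -41/131]
step 0: x' = x̄ + K·y = [434/131, -509/131]
step 0: P' = (I − K·H)·P̄ = [536/131 -788/131; -788/131 1223/131]
step 1: x̄ = F·x = [-868/131, 659/131]
step 1: P̄ = F·P·Fᵀ + Q = [2668/131 -2584/131; -2584/131 4219/131]
step 1: y = z − H·x̄ = [-1155/131]
step 1: S = H·P̄·Hᵀ + R = [10142/131]
step 1: K = P̄·Hᵀ·S⁻¹ = [-1418/5071; -343/5071]
step 1: x' = x̄ + K·y = [-1918/461, 2594/461]
step 1: P' = (I − K·H)·P̄ = [72580/5071 -107452/5071; -107452/5071 161521/5071]
step 2: x̄ = F·x = [3836/461, -3946/461]
step 2: P̄ = F·P·Fᵀ + Q = [310604/5071 -354392/5071; -354392/5071 474869/5071]
step 2: y = z − H·x̄ = [2694/461]
step 2: S = H·P̄·Hᵀ + R = [452350/5071]
step 2: K = P̄·Hᵀ·S⁻¹ = [-111514/226175; 56719/226175]
step 2: x' = x̄ + K·y = [1230344/226175, -1604524/226175]
step 2: P' = (I − K·H)·P̄ = [8948948/226175 -13311908/226175; -13311908/226175 19911143/226175]

step 0: x' = [434/131, -509/131], P' = [536/131 -788/131; -788/131 1223/131]
step 1: x' = [-1918/461, 2594/461], P' = [72580/5071 -107452/5071; -107452/5071 161521/5071]
step 2: x' = [1230344/226175, -1604524/226175], P' = [8948948/226175 -13311908/226175; -13311908/226175 19911143/226175]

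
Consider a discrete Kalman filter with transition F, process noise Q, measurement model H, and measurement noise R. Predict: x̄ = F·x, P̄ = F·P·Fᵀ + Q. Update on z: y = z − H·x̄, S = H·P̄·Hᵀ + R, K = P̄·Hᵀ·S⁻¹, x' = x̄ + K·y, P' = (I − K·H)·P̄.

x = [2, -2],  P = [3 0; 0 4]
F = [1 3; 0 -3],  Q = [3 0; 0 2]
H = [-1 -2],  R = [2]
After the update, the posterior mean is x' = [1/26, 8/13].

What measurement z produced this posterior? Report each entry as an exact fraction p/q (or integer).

x̄ = F·x = [-4, 6]
P̄ = F·P·Fᵀ + Q = [42 -36; -36 38]
S = H·P̄·Hᵀ + R = [52]
K = P̄·Hᵀ·S⁻¹ = [15/26; -10/13]
x' − x̄ = [105/26, -70/13] = K·y
y = (KᵀK)⁻¹·Kᵀ·(x' − x̄) = [7]
z = y + H·x̄ = [7] + [-8] = [-1]

z = [-1]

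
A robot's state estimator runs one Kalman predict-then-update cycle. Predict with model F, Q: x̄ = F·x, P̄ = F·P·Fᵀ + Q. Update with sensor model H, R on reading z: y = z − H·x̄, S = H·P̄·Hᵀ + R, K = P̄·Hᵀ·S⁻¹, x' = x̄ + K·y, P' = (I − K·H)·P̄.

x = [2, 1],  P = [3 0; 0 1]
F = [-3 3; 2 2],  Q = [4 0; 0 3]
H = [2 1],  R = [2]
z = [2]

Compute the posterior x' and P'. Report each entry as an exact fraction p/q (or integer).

x̄ = F·x = [-3, 6]
P̄ = F·P·Fᵀ + Q = [40 -12; -12 19]
y = z − H·x̄ = [2]
S = H·P̄·Hᵀ + R = [133]
K = P̄·Hᵀ·S⁻¹ = [68/133; -5/133]
x' = x̄ + K·y = [-263/133, 788/133]
P' = (I − K·H)·P̄ = [696/133 -1256/133; -1256/133 2502/133]

x' = [-263/133, 788/133]
P' = [696/133 -1256/133; -1256/133 2502/133]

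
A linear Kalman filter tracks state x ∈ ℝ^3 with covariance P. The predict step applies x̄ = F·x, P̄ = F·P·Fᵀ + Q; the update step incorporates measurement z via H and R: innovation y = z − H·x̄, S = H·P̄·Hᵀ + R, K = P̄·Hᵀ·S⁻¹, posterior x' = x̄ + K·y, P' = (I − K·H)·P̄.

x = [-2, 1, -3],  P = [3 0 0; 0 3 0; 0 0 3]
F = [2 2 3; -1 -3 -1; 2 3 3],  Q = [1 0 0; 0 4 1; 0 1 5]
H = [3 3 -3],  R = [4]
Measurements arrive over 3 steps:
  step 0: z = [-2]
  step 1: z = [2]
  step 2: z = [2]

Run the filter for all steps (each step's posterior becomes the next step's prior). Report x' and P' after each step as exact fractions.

step 0: x̄ = F·x = [-11, 2, -10]
step 0: P̄ = F·P·Fᵀ + Q = [52 -33 57; -33 37 -41; 57 -41 71]
step 0: y = z − H·x̄ = [-5]
step 0: S = H·P̄·Hᵀ + R = [562]
step 0: K = P̄·Hᵀ·S⁻¹ = [-57/281; 135/562; -165/562]
step 0: x' = x̄ + K·y = [-2806/281, 449/562, -4795/562]
step 0: P' = (I − K·H)·P̄ = [8114/281 -1578/281 6612/281; -1578/281 2569/562 -767/562; 6612/281 -767/562 12677/562]
step 1: x̄ = F·x = [-24711/562, 4530/281, -12131/281]
step 1: P̄ = F·P·Fᵀ + Q = [314079/562 -59168/281 155021/281; -59168/281 28592/281 -60779/281; 155021/281 -60779/281 155973/281]
step 1: y = z − H·x̄ = [-24709/562]
step 1: S = H·P̄·Hᵀ + R = [628369/562]
step 1: K = P̄·Hᵀ·S⁻¹ = [-342897/628369; 181218/628369; -370386/628369]
step 1: x' = x̄ + K·y = [-12553353/628369, 2162469/628369, -10842742/628369]
step 1: P' = (I − K·H)·P̄ = [141955791/628369 -21742999/628369 120669988/628369; -21742999/628369 5503006/628369 -16481617/628369; 120669988/628369 -16481617/628369 104682219/628369]
step 2: x̄ = F·x = [-53309994/628369, 16908688/628369, -51147525/628369]
step 2: P̄ = F·P·Fᵀ + Q = [2608919988/628369 -879084436/628369 2526366782/628369; -879084436/628369 310670820/628369 -856740469/628369; 2526366782/628369 -856740469/628369 2453086796/628369]
step 2: y = z − H·x̄ = [-42981919/628369]
step 2: S = H·P̄·Hᵀ + R = [2479818430/628369]
step 2: K = P̄·Hᵀ·S⁻¹ = [-238959369/247981843; 864980559/2479818430; -2350381449/2479818430]
step 2: x' = x̄ + K·y = [-4693067799/247981843, 7562358751/2479818430, -41078840751/2479818430]
step 2: P' = (I − K·H)·P̄ = [120866857746/247981843 -17985880933/247981843 103199589305/247981843; -17985880933/247981843 35354795751/2479818430 -145657320991/2479818430; 103199589305/247981843 -145657320991/2479818430 889472413991/2479818430]

step 0: x' = [-2806/281, 449/562, -4795/562], P' = [8114/281 -1578/281 6612/281; -1578/281 2569/562 -767/562; 6612/281 -767/562 12677/562]
step 1: x' = [-12553353/628369, 2162469/628369, -10842742/628369], P' = [141955791/628369 -21742999/628369 120669988/628369; -21742999/628369 5503006/628369 -16481617/628369; 120669988/628369 -16481617/628369 104682219/628369]
step 2: x' = [-4693067799/247981843, 7562358751/2479818430, -41078840751/2479818430], P' = [120866857746/247981843 -17985880933/247981843 103199589305/247981843; -17985880933/247981843 35354795751/2479818430 -145657320991/2479818430; 103199589305/247981843 -145657320991/2479818430 889472413991/2479818430]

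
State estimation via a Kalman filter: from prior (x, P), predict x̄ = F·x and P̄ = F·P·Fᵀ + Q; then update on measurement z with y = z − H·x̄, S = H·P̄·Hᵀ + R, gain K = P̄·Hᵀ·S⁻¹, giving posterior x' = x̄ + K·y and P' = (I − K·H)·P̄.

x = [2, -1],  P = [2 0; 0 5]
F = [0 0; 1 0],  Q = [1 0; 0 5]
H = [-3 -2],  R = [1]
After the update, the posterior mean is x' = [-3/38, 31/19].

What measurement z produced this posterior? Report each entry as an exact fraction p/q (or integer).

z = [-3]

x̄ = F·x = [0, 2]
P̄ = F·P·Fᵀ + Q = [1 0; 0 7]
S = H·P̄·Hᵀ + R = [38]
K = P̄·Hᵀ·S⁻¹ = [-3/38; -7/19]
x' − x̄ = [-3/38, -7/19] = K·y
y = (KᵀK)⁻¹·Kᵀ·(x' − x̄) = [1]
z = y + H·x̄ = [1] + [-4] = [-3]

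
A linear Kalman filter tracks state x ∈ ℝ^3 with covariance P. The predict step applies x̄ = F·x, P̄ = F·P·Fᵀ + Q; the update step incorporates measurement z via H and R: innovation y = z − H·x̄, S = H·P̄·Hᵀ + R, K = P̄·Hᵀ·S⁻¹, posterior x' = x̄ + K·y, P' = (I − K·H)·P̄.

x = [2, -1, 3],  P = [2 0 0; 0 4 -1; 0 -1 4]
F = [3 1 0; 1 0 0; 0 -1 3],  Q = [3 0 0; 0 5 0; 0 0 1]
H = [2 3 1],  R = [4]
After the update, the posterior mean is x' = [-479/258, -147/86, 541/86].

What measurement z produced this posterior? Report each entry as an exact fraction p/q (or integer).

z = [-3]

x̄ = F·x = [5, 2, 10]
P̄ = F·P·Fᵀ + Q = [25 6 -7; 6 7 0; -7 0 47]
S = H·P̄·Hᵀ + R = [258]
K = P̄·Hᵀ·S⁻¹ = [61/258; 11/86; 11/86]
x' − x̄ = [-1769/258, -319/86, -319/86] = K·y
y = (KᵀK)⁻¹·Kᵀ·(x' − x̄) = [-29]
z = y + H·x̄ = [-29] + [26] = [-3]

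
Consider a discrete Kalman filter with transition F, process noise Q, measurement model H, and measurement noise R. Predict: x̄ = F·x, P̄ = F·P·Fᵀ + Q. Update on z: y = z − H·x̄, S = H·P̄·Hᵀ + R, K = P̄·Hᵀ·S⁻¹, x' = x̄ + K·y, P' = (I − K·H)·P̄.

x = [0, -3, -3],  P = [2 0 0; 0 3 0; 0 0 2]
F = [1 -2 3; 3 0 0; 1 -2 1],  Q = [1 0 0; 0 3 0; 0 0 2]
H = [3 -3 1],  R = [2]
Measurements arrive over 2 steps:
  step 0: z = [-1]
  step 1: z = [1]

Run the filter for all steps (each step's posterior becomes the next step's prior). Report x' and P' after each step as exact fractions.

step 0: x̄ = F·x = [-3, 0, 3]
step 0: P̄ = F·P·Fᵀ + Q = [33 6 20; 6 21 6; 20 6 18]
step 0: y = z − H·x̄ = [5]
step 0: S = H·P̄·Hᵀ + R = [482]
step 0: K = P̄·Hᵀ·S⁻¹ = [101/482; -39/482; 30/241]
step 0: x' = x̄ + K·y = [-941/482, -195/482, 873/241]
step 0: P' = (I − K·H)·P̄ = [5705/482 6831/482 1790/241; 6831/482 8601/482 2616/241; 1790/241 2616/241 2538/241]
step 1: x̄ = F·x = [4687/482, -2823/482, 1195/482]
step 1: P̄ = F·P·Fᵀ + Q = [17647/482 8349/482 477/482; 8349/482 52791/482 -13131/482; 477/482 -13131/482 5057/482]
step 1: y = z − H·x̄ = [-23243/482]
step 1: S = H·P̄·Hᵀ + R = [571329/482]
step 1: K = P̄·Hᵀ·S⁻¹ = [9457/190443; -16273/63481; 4171/51939]
step 1: x' = x̄ + K·y = [126895/17313, 37538/5771, -72364/51939]
step 1: P' = (I − K·H)·P̄ = [2138619/63481 2057436/63481 -64703/17313; 2057436/63481 2008155/63481 -16399/5771; -64703/17313 -16399/5771 147896/51939]

step 0: x' = [-941/482, -195/482, 873/241], P' = [5705/482 6831/482 1790/241; 6831/482 8601/482 2616/241; 1790/241 2616/241 2538/241]
step 1: x' = [126895/17313, 37538/5771, -72364/51939], P' = [2138619/63481 2057436/63481 -64703/17313; 2057436/63481 2008155/63481 -16399/5771; -64703/17313 -16399/5771 147896/51939]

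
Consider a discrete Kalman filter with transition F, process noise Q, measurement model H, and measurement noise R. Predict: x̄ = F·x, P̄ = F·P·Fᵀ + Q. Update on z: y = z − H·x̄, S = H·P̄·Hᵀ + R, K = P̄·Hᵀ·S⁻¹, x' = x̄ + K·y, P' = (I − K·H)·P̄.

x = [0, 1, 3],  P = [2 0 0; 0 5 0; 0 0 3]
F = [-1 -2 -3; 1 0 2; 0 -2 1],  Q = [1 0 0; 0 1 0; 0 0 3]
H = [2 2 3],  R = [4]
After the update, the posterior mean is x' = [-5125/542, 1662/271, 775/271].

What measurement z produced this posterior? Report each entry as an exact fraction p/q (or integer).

x̄ = F·x = [-11, 6, 1]
P̄ = F·P·Fᵀ + Q = [50 -20 11; -20 15 6; 11 6 26]
S = H·P̄·Hᵀ + R = [542]
K = P̄·Hᵀ·S⁻¹ = [93/542; 4/271; 56/271]
x' − x̄ = [837/542, 36/271, 504/271] = K·y
y = (KᵀK)⁻¹·Kᵀ·(x' − x̄) = [9]
z = y + H·x̄ = [9] + [-7] = [2]

z = [2]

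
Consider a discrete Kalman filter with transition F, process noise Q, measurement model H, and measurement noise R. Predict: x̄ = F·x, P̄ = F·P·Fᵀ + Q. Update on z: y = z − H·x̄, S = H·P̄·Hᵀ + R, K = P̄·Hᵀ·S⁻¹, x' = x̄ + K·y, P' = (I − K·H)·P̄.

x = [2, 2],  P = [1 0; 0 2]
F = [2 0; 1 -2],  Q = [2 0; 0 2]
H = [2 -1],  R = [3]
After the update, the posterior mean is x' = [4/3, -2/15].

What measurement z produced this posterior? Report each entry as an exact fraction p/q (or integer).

z = [2]

x̄ = F·x = [4, -2]
P̄ = F·P·Fᵀ + Q = [6 2; 2 11]
S = H·P̄·Hᵀ + R = [30]
K = P̄·Hᵀ·S⁻¹ = [1/3; -7/30]
x' − x̄ = [-8/3, 28/15] = K·y
y = (KᵀK)⁻¹·Kᵀ·(x' − x̄) = [-8]
z = y + H·x̄ = [-8] + [10] = [2]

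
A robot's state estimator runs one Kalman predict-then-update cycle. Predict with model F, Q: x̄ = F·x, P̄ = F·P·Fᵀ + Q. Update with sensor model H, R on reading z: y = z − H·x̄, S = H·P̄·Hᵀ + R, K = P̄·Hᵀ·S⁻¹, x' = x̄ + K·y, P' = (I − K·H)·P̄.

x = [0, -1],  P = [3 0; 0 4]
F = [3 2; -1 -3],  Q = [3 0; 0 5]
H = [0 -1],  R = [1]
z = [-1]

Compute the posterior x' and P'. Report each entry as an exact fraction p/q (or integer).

x̄ = F·x = [-2, 3]
P̄ = F·P·Fᵀ + Q = [46 -33; -33 44]
y = z − H·x̄ = [2]
S = H·P̄·Hᵀ + R = [45]
K = P̄·Hᵀ·S⁻¹ = [11/15; -44/45]
x' = x̄ + K·y = [-8/15, 47/45]
P' = (I − K·H)·P̄ = [109/5 -11/15; -11/15 44/45]

x' = [-8/15, 47/45]
P' = [109/5 -11/15; -11/15 44/45]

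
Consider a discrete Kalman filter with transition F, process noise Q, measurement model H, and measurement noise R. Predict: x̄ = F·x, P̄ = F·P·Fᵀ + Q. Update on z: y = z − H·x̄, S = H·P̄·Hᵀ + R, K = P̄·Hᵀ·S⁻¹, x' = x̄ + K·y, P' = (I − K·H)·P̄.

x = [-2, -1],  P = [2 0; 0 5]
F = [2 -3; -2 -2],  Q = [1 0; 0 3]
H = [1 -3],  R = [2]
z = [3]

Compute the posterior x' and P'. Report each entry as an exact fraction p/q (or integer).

x̄ = F·x = [-1, 6]
P̄ = F·P·Fᵀ + Q = [54 22; 22 31]
y = z − H·x̄ = [22]
S = H·P̄·Hᵀ + R = [203]
K = P̄·Hᵀ·S⁻¹ = [-12/203; -71/203]
x' = x̄ + K·y = [-467/203, -344/203]
P' = (I − K·H)·P̄ = [10818/203 3614/203; 3614/203 1252/203]

x' = [-467/203, -344/203]
P' = [10818/203 3614/203; 3614/203 1252/203]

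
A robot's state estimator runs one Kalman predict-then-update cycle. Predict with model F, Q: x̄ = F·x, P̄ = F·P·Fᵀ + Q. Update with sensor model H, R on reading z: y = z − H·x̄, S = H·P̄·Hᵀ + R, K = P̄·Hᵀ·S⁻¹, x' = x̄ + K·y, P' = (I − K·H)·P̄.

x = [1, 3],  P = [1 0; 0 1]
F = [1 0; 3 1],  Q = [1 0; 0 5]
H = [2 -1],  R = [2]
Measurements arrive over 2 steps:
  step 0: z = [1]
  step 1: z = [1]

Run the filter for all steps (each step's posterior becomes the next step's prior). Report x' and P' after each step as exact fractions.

step 0: x̄ = F·x = [1, 6]
step 0: P̄ = F·P·Fᵀ + Q = [2 3; 3 15]
step 0: y = z − H·x̄ = [5]
step 0: S = H·P̄·Hᵀ + R = [13]
step 0: K = P̄·Hᵀ·S⁻¹ = [1/13; -9/13]
step 0: x' = x̄ + K·y = [18/13, 33/13]
step 0: P' = (I − K·H)·P̄ = [25/13 48/13; 48/13 114/13]
step 1: x̄ = F·x = [18/13, 87/13]
step 1: P̄ = F·P·Fᵀ + Q = [38/13 123/13; 123/13 692/13]
step 1: y = z − H·x̄ = [64/13]
step 1: S = H·P̄·Hᵀ + R = [378/13]
step 1: K = P̄·Hᵀ·S⁻¹ = [-47/378; -223/189]
step 1: x' = x̄ + K·y = [146/189, 167/189]
step 1: P' = (I − K·H)·P̄ = [935/378 982/189; 982/189 2410/189]

step 0: x' = [18/13, 33/13], P' = [25/13 48/13; 48/13 114/13]
step 1: x' = [146/189, 167/189], P' = [935/378 982/189; 982/189 2410/189]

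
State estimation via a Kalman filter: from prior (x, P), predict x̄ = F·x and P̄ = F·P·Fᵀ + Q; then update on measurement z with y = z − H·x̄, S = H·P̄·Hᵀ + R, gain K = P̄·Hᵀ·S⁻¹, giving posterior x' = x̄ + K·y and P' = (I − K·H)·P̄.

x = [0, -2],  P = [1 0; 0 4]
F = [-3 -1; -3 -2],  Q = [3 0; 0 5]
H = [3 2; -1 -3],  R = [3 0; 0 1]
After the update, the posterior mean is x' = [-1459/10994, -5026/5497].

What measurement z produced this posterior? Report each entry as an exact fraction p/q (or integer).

x̄ = F·x = [2, 4]
P̄ = F·P·Fᵀ + Q = [16 17; 17 30]
S = H·P̄·Hᵀ + R = [471 -415; -415 389]
K = P̄·Hᵀ·S⁻¹ = [4093/10994 2473/10994; -613/5497 -2166/5497]
x' − x̄ = [-23447/10994, -27014/5497] = K·y
y = (KᵀK)⁻¹·Kᵀ·(x' − x̄) = [-16, 17]
z = y + H·x̄ = [-16, 17] + [14, -14] = [-2, 3]

z = [-2, 3]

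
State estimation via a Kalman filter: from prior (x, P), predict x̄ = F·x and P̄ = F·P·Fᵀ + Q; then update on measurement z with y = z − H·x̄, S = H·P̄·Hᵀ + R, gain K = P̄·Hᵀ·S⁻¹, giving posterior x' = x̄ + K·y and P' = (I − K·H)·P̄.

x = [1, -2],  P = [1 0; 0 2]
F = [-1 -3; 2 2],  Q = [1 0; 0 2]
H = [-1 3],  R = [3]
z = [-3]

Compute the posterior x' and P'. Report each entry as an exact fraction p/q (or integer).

x̄ = F·x = [5, -2]
P̄ = F·P·Fᵀ + Q = [20 -14; -14 14]
y = z − H·x̄ = [8]
S = H·P̄·Hᵀ + R = [233]
K = P̄·Hᵀ·S⁻¹ = [-62/233; 56/233]
x' = x̄ + K·y = [669/233, -18/233]
P' = (I − K·H)·P̄ = [816/233 210/233; 210/233 126/233]

x' = [669/233, -18/233]
P' = [816/233 210/233; 210/233 126/233]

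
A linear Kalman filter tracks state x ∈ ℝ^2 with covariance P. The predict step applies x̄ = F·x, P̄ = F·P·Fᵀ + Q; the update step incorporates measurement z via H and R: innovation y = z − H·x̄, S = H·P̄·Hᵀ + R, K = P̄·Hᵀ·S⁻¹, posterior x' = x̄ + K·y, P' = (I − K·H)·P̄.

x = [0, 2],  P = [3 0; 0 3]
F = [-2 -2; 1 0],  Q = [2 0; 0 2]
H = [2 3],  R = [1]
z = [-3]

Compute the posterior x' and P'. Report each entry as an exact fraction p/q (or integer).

x' = [-71/39, 5/26]
P' = [436/39 -95/13; -95/13 127/26]

x̄ = F·x = [-4, 0]
P̄ = F·P·Fᵀ + Q = [26 -6; -6 5]
y = z − H·x̄ = [5]
S = H·P̄·Hᵀ + R = [78]
K = P̄·Hᵀ·S⁻¹ = [17/39; 1/26]
x' = x̄ + K·y = [-71/39, 5/26]
P' = (I − K·H)·P̄ = [436/39 -95/13; -95/13 127/26]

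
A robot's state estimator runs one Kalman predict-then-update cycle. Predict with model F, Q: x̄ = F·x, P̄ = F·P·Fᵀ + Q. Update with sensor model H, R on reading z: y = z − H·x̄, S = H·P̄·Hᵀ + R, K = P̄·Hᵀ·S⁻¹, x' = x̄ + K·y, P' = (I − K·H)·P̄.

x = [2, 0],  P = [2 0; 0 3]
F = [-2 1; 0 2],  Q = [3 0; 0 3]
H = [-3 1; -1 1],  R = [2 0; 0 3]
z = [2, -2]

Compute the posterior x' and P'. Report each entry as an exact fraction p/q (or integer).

x' = [-1636/1051, -2802/1051]
P' = [954/1051 1950/1051; 1950/1051 5136/1051]

x̄ = F·x = [-4, 0]
P̄ = F·P·Fᵀ + Q = [14 6; 6 15]
y = z − H·x̄ = [-10, -6]
S = H·P̄·Hᵀ + R = [107 33; 33 20]
K = P̄·Hᵀ·S⁻¹ = [-456/1051 332/1051; -357/1051 1062/1051]
x' = x̄ + K·y = [-1636/1051, -2802/1051]
P' = (I − K·H)·P̄ = [954/1051 1950/1051; 1950/1051 5136/1051]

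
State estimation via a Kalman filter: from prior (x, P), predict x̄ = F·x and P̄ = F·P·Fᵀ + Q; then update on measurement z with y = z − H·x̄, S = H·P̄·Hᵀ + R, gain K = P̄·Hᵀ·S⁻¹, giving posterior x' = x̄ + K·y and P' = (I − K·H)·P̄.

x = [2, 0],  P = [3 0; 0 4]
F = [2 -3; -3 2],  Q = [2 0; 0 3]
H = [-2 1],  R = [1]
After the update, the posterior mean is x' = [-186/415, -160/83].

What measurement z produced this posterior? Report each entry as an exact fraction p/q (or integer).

z = [-1]

x̄ = F·x = [4, -6]
P̄ = F·P·Fᵀ + Q = [50 -42; -42 46]
S = H·P̄·Hᵀ + R = [415]
K = P̄·Hᵀ·S⁻¹ = [-142/415; 26/83]
x' − x̄ = [-1846/415, 338/83] = K·y
y = (KᵀK)⁻¹·Kᵀ·(x' − x̄) = [13]
z = y + H·x̄ = [13] + [-14] = [-1]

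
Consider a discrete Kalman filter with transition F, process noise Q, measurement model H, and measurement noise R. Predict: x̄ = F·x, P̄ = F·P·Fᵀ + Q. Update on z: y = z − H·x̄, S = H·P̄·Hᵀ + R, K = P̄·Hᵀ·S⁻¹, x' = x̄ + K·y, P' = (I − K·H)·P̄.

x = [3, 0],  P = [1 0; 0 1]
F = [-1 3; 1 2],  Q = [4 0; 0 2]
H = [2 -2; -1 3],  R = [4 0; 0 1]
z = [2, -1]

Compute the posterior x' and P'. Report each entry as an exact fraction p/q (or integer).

x̄ = F·x = [-3, 3]
P̄ = F·P·Fᵀ + Q = [14 5; 5 7]
y = z − H·x̄ = [14, -13]
S = H·P̄·Hᵀ + R = [48 -30; -30 48]
K = P̄·Hᵀ·S⁻¹ = [149/234 49/117; 8/39 6/13]
x' = x̄ + K·y = [55/117, -5/39]
P' = (I − K·H)·P̄ = [248/117 11/13; 11/13 17/39]

x' = [55/117, -5/39]
P' = [248/117 11/13; 11/13 17/39]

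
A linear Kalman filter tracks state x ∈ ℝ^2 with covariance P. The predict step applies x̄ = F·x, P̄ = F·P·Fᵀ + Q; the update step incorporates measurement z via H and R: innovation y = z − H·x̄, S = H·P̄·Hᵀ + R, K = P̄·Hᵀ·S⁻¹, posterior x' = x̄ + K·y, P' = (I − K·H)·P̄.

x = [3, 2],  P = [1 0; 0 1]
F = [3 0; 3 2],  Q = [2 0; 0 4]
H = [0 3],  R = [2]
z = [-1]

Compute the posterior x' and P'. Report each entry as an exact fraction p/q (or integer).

x̄ = F·x = [9, 13]
P̄ = F·P·Fᵀ + Q = [11 9; 9 17]
y = z − H·x̄ = [-40]
S = H·P̄·Hᵀ + R = [155]
K = P̄·Hᵀ·S⁻¹ = [27/155; 51/155]
x' = x̄ + K·y = [63/31, -5/31]
P' = (I − K·H)·P̄ = [976/155 18/155; 18/155 34/155]

x' = [63/31, -5/31]
P' = [976/155 18/155; 18/155 34/155]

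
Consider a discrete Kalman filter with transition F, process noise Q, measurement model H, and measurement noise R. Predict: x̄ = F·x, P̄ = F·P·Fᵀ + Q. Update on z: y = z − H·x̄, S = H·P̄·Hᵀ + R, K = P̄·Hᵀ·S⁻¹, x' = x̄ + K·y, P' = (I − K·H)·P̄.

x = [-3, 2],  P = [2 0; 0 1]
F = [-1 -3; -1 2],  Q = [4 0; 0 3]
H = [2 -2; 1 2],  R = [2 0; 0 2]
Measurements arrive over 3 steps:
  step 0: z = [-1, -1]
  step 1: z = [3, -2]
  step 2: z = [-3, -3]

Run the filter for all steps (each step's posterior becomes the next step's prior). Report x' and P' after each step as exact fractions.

step 0: x' = [-1285/2307, 136/2307], P' = [982/2307 230/2307; 230/2307 613/2307]
step 1: x' = [565778/1387379, -1442050/1387379], P' = [572830/1387379 129722/1387379; 129722/1387379 355505/1387379]
step 2: x' = [-17982871/10078743, -432905095/816378183], P' = [1385874/3359581 941738/10078743; 941738/10078743 209130533/816378183]

step 0: x̄ = F·x = [-3, 7]
step 0: P̄ = F·P·Fᵀ + Q = [15 -4; -4 9]
step 0: y = z − H·x̄ = [19, -12]
step 0: S = H·P̄·Hᵀ + R = [130 -14; -14 37]
step 0: K = P̄·Hᵀ·S⁻¹ = [752/2307 721/2307; -383/2307 728/2307]
step 0: x' = x̄ + K·y = [-1285/2307, 136/2307]
step 0: P' = (I − K·H)·P̄ = [982/2307 230/2307; 230/2307 613/2307]
step 1: x̄ = F·x = [877/2307, 519/769]
step 1: P̄ = F·P·Fᵀ + Q = [17107/2307 -822/769; -822/769 3145/769]
step 1: y = z − H·x̄ = [8281/2307, -8605/2307]
step 1: S = H·P̄·Hᵀ + R = [130510/2307 -8458/2307; -8458/2307 49597/2307]
step 1: K = P̄·Hᵀ·S⁻¹ = [443108/1387379 416137/1387379; -225783/1387379 420366/1387379]
step 1: x' = x̄ + K·y = [565778/1387379, -1442050/1387379]
step 1: P' = (I − K·H)·P̄ = [572830/1387379 129722/1387379; 129722/1387379 355505/1387379]
step 2: x̄ = F·x = [537196/198197, -3449878/1387379]
step 2: P̄ = F·P·Fᵀ + Q = [1442889/198197 -204354/198197; -204354/198197 5638099/1387379]
step 2: y = z − H·x̄ = [-18582637/1387379, -1022753/1387379]
step 2: S = H·P̄·Hᵀ + R = [77171870/1387379 -5212906/1387379; -5212906/1387379 29705465/1387379]
step 2: K = P̄·Hᵀ·S⁻¹ = [3215884/10078743 3020549/10078743; -132849755/816378183 247270922/816378183]
step 2: x' = x̄ + K·y = [-17982871/10078743, -432905095/816378183]
step 2: P' = (I − K·H)·P̄ = [1385874/3359581 941738/10078743; 941738/10078743 209130533/816378183]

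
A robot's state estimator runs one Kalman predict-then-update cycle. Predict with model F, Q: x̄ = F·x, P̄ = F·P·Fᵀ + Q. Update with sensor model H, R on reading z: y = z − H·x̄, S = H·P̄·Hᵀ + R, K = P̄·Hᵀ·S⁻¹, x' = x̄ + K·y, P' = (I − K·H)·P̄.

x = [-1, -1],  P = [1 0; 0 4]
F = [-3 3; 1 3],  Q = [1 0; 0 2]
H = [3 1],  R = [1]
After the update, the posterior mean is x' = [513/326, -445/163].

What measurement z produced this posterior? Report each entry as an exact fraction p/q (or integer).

x̄ = F·x = [0, -4]
P̄ = F·P·Fᵀ + Q = [46 33; 33 39]
S = H·P̄·Hᵀ + R = [652]
K = P̄·Hᵀ·S⁻¹ = [171/652; 69/326]
x' − x̄ = [513/326, 207/163] = K·y
y = (KᵀK)⁻¹·Kᵀ·(x' − x̄) = [6]
z = y + H·x̄ = [6] + [-4] = [2]

z = [2]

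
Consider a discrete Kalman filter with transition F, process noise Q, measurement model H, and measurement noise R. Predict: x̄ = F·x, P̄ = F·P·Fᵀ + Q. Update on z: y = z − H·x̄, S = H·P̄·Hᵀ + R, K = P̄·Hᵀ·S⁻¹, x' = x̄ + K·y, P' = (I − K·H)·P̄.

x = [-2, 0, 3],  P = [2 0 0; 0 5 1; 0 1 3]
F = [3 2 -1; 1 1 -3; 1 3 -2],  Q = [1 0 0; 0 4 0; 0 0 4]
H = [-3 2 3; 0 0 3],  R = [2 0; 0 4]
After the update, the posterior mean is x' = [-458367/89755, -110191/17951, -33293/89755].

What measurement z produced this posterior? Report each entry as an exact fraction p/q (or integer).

z = [2, -1]

x̄ = F·x = [-9, -11, -8]
P̄ = F·P·Fᵀ + Q = [38 18 35; 18 32 24; 35 24 51]
S = H·P̄·Hᵀ + R = [373 288; 288 463]
K = P̄·Hᵀ·S⁻¹ = [-17739/89755 31389/89755; 3446/17951 648/17951; 384/89755 29421/89755]
x' − x̄ = [349428/89755, 87270/17951, 684747/89755] = K·y
y = (KᵀK)⁻¹·Kᵀ·(x' − x̄) = [21, 23]
z = y + H·x̄ = [21, 23] + [-19, -24] = [2, -1]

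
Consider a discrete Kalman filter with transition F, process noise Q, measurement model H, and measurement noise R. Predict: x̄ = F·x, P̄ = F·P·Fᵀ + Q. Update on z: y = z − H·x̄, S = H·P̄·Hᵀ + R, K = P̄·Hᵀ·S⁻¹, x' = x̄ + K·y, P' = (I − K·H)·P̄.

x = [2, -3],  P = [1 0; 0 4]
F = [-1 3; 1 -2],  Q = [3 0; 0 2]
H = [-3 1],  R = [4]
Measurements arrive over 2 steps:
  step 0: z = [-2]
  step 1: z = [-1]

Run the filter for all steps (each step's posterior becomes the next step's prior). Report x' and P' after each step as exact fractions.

step 0: x̄ = F·x = [-11, 8]
step 0: P̄ = F·P·Fᵀ + Q = [40 -25; -25 19]
step 0: y = z − H·x̄ = [-43]
step 0: S = H·P̄·Hᵀ + R = [533]
step 0: K = P̄·Hᵀ·S⁻¹ = [-145/533; 94/533]
step 0: x' = x̄ + K·y = [372/533, 222/533]
step 0: P' = (I − K·H)·P̄ = [295/533 305/533; 305/533 1291/533]
step 1: x̄ = F·x = [294/533, -72/533]
step 1: P̄ = F·P·Fᵀ + Q = [11683/533 -6516/533; -6516/533 5305/533]
step 1: y = z − H·x̄ = [421/533]
step 1: S = H·P̄·Hᵀ + R = [151680/533]
step 1: K = P̄·Hᵀ·S⁻¹ = [-2771/10112; 24853/151680]
step 1: x' = x̄ + K·y = [3389/10112, -859/151680]
step 1: P' = (I − K·H)·P̄ = [5557/10112 5587/10112; 5587/10112 350827/151680]

step 0: x' = [372/533, 222/533], P' = [295/533 305/533; 305/533 1291/533]
step 1: x' = [3389/10112, -859/151680], P' = [5557/10112 5587/10112; 5587/10112 350827/151680]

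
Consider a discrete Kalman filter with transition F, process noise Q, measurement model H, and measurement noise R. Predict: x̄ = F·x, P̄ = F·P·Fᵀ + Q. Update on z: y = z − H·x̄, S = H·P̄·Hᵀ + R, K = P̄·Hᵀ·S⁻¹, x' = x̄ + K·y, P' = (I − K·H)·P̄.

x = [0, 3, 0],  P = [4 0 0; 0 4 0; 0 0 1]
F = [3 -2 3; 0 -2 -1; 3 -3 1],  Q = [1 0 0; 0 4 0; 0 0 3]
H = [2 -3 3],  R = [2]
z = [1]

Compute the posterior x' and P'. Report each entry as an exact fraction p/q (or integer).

x' = [-166/119, -650/119, -501/119]
P' = [6082/1309 8249/1309 4377/1309; 8249/1309 26465/1309 20987/1309; 4377/1309 20987/1309 18259/1309]

x̄ = F·x = [-6, -6, -9]
P̄ = F·P·Fᵀ + Q = [62 13 63; 13 21 23; 63 23 76]
y = z − H·x̄ = [22]
S = H·P̄·Hᵀ + R = [1309]
K = P̄·Hᵀ·S⁻¹ = [274/1309; 32/1309; 285/1309]
x' = x̄ + K·y = [-166/119, -650/119, -501/119]
P' = (I − K·H)·P̄ = [6082/1309 8249/1309 4377/1309; 8249/1309 26465/1309 20987/1309; 4377/1309 20987/1309 18259/1309]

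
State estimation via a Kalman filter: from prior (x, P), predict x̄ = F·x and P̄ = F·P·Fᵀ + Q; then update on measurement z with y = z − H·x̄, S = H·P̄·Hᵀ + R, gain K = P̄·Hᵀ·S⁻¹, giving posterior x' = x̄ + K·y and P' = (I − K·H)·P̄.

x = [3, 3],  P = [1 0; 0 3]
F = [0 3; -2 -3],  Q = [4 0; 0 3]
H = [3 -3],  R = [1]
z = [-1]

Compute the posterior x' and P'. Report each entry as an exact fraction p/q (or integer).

x' = [-1527/536, -2721/1072]
P' = [739/268 1449/536; 1449/536 2959/1072]

x̄ = F·x = [9, -15]
P̄ = F·P·Fᵀ + Q = [31 -27; -27 34]
y = z − H·x̄ = [-73]
S = H·P̄·Hᵀ + R = [1072]
K = P̄·Hᵀ·S⁻¹ = [87/536; -183/1072]
x' = x̄ + K·y = [-1527/536, -2721/1072]
P' = (I − K·H)·P̄ = [739/268 1449/536; 1449/536 2959/1072]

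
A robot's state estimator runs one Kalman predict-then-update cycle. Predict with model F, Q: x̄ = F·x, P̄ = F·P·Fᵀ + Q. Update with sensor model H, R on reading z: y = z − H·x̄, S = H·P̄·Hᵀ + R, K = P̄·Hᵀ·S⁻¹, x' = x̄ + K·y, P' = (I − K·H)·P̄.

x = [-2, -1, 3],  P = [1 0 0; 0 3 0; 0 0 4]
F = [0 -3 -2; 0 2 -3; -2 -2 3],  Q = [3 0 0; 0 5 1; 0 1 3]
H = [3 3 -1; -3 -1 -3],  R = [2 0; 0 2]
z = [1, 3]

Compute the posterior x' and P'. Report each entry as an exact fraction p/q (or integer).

x̄ = F·x = [-3, -11, 15]
P̄ = F·P·Fᵀ + Q = [46 6 -6; 6 53 -47; -6 -47 55]
y = z − H·x̄ = [58, 28]
S = H·P̄·Hᵀ + R = [1374 -68; -68 610]
K = P̄·Hᵀ·S⁻¹ = [22563/208379 -40527/208379; 35350/208379 27853/208379; -34335/208379 -37988/208379]
x' = x̄ + K·y = [-451239/208379, 538015/208379, 70591/208379]
P' = (I − K·H)·P̄ = [823826/208379 -966948/208379 -474492/208379; -966948/208379 1175977/208379 556387/208379; -474492/208379 556387/208379 314355/208379]

x' = [-451239/208379, 538015/208379, 70591/208379]
P' = [823826/208379 -966948/208379 -474492/208379; -966948/208379 1175977/208379 556387/208379; -474492/208379 556387/208379 314355/208379]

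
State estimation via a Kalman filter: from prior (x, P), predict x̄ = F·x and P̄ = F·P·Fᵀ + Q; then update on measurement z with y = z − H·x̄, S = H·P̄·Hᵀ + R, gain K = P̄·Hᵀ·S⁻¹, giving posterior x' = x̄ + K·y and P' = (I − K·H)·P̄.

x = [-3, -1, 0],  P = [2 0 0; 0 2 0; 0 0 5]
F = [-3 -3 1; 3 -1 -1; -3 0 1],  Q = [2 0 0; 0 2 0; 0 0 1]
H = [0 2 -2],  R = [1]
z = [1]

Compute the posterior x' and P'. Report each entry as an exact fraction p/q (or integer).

x' = [1868/389, 388/389, 211/389]
P' = [10327/389 1387/389 1427/389; 1387/389 503/389 453/389; 1427/389 453/389 500/389]

x̄ = F·x = [12, -8, 9]
P̄ = F·P·Fᵀ + Q = [43 -17 23; -17 27 -23; 23 -23 24]
y = z − H·x̄ = [35]
S = H·P̄·Hᵀ + R = [389]
K = P̄·Hᵀ·S⁻¹ = [-80/389; 100/389; -94/389]
x' = x̄ + K·y = [1868/389, 388/389, 211/389]
P' = (I − K·H)·P̄ = [10327/389 1387/389 1427/389; 1387/389 503/389 453/389; 1427/389 453/389 500/389]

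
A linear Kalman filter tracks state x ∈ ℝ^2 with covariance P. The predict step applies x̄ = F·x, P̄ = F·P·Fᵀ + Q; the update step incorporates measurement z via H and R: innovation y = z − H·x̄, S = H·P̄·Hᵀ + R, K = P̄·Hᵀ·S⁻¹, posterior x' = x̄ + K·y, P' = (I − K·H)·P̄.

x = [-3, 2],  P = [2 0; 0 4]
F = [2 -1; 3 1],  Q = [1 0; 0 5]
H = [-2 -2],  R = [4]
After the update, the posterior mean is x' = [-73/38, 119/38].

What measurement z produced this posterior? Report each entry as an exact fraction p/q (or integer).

x̄ = F·x = [-8, -7]
P̄ = F·P·Fᵀ + Q = [13 8; 8 27]
S = H·P̄·Hᵀ + R = [228]
K = P̄·Hᵀ·S⁻¹ = [-7/38; -35/114]
x' − x̄ = [231/38, 385/38] = K·y
y = (KᵀK)⁻¹·Kᵀ·(x' − x̄) = [-33]
z = y + H·x̄ = [-33] + [30] = [-3]

z = [-3]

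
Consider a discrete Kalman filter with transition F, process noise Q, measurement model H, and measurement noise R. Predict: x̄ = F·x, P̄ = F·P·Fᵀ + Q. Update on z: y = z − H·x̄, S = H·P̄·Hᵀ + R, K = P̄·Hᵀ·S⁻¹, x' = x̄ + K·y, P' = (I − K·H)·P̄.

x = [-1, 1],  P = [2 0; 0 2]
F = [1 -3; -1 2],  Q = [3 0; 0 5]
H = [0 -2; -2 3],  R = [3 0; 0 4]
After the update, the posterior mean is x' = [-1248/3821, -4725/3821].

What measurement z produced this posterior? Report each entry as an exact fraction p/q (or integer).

z = [3, -3]

x̄ = F·x = [-4, 3]
P̄ = F·P·Fᵀ + Q = [23 -14; -14 15]
S = H·P̄·Hᵀ + R = [63 -146; -146 399]
K = P̄·Hᵀ·S⁻¹ = [-1676/3821 -1456/3821; -1312/3821 219/3821]
x' − x̄ = [14036/3821, -16188/3821] = K·y
y = (KᵀK)⁻¹·Kᵀ·(x' − x̄) = [9, -20]
z = y + H·x̄ = [9, -20] + [-6, 17] = [3, -3]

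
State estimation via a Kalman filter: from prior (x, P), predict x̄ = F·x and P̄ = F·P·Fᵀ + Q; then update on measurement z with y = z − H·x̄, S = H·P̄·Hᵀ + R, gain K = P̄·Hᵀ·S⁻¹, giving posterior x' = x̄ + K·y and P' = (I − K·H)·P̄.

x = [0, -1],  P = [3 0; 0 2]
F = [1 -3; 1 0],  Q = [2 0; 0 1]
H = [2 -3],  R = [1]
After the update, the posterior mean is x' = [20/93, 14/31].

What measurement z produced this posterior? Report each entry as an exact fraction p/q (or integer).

x̄ = F·x = [3, 0]
P̄ = F·P·Fᵀ + Q = [23 3; 3 4]
S = H·P̄·Hᵀ + R = [93]
K = P̄·Hᵀ·S⁻¹ = [37/93; -2/31]
x' − x̄ = [-259/93, 14/31] = K·y
y = (KᵀK)⁻¹·Kᵀ·(x' − x̄) = [-7]
z = y + H·x̄ = [-7] + [6] = [-1]

z = [-1]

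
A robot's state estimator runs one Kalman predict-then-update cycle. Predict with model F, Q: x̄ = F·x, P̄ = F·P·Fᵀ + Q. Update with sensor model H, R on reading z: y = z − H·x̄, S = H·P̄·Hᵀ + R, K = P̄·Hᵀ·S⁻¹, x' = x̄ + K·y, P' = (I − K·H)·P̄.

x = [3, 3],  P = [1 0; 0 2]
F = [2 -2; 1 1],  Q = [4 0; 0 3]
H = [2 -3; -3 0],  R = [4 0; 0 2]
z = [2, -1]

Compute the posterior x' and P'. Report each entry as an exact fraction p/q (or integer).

x̄ = F·x = [0, 6]
P̄ = F·P·Fᵀ + Q = [16 -2; -2 6]
y = z − H·x̄ = [20, -1]
S = H·P̄·Hᵀ + R = [146 -114; -114 146]
K = P̄·Hᵀ·S⁻¹ = [19/2080 -669/2080; -79/260 -51/260]
x' = x̄ + K·y = [1049/2080, 31/260]
P' = (I − K·H)·P̄ = [223/1040 17/130; 17/130 32/65]

x' = [1049/2080, 31/260]
P' = [223/1040 17/130; 17/130 32/65]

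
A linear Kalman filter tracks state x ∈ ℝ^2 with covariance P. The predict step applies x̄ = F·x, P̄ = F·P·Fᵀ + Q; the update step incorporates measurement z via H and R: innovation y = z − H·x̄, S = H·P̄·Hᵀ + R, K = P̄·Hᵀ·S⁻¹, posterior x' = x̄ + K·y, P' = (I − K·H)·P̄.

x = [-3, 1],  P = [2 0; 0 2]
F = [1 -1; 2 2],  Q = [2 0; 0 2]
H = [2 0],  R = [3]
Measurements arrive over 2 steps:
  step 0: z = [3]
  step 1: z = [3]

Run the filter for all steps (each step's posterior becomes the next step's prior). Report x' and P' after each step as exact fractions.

step 0: x̄ = F·x = [-4, -4]
step 0: P̄ = F·P·Fᵀ + Q = [6 0; 0 18]
step 0: y = z − H·x̄ = [11]
step 0: S = H·P̄·Hᵀ + R = [27]
step 0: K = P̄·Hᵀ·S⁻¹ = [4/9; 0]
step 0: x' = x̄ + K·y = [8/9, -4]
step 0: P' = (I − K·H)·P̄ = [2/3 0; 0 18]
step 1: x̄ = F·x = [44/9, -56/9]
step 1: P̄ = F·P·Fᵀ + Q = [62/3 -104/3; -104/3 230/3]
step 1: y = z − H·x̄ = [-61/9]
step 1: S = H·P̄·Hᵀ + R = [257/3]
step 1: K = P̄·Hᵀ·S⁻¹ = [124/257; -208/257]
step 1: x' = x̄ + K·y = [416/257, -568/771]
step 1: P' = (I − K·H)·P̄ = [186/257 -312/257; -312/257 5282/257]

step 0: x' = [8/9, -4], P' = [2/3 0; 0 18]
step 1: x' = [416/257, -568/771], P' = [186/257 -312/257; -312/257 5282/257]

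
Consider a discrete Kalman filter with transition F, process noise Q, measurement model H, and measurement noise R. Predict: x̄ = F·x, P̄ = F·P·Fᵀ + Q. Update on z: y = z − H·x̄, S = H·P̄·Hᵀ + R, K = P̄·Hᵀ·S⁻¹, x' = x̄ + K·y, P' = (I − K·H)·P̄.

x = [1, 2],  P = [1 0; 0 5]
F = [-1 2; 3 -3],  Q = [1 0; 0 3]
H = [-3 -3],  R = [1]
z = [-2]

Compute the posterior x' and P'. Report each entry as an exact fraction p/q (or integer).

x̄ = F·x = [3, -3]
P̄ = F·P·Fᵀ + Q = [22 -33; -33 57]
y = z − H·x̄ = [-2]
S = H·P̄·Hᵀ + R = [118]
K = P̄·Hᵀ·S⁻¹ = [33/118; -36/59]
x' = x̄ + K·y = [144/59, -105/59]
P' = (I − K·H)·P̄ = [1507/118 -759/59; -759/59 771/59]

x' = [144/59, -105/59]
P' = [1507/118 -759/59; -759/59 771/59]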